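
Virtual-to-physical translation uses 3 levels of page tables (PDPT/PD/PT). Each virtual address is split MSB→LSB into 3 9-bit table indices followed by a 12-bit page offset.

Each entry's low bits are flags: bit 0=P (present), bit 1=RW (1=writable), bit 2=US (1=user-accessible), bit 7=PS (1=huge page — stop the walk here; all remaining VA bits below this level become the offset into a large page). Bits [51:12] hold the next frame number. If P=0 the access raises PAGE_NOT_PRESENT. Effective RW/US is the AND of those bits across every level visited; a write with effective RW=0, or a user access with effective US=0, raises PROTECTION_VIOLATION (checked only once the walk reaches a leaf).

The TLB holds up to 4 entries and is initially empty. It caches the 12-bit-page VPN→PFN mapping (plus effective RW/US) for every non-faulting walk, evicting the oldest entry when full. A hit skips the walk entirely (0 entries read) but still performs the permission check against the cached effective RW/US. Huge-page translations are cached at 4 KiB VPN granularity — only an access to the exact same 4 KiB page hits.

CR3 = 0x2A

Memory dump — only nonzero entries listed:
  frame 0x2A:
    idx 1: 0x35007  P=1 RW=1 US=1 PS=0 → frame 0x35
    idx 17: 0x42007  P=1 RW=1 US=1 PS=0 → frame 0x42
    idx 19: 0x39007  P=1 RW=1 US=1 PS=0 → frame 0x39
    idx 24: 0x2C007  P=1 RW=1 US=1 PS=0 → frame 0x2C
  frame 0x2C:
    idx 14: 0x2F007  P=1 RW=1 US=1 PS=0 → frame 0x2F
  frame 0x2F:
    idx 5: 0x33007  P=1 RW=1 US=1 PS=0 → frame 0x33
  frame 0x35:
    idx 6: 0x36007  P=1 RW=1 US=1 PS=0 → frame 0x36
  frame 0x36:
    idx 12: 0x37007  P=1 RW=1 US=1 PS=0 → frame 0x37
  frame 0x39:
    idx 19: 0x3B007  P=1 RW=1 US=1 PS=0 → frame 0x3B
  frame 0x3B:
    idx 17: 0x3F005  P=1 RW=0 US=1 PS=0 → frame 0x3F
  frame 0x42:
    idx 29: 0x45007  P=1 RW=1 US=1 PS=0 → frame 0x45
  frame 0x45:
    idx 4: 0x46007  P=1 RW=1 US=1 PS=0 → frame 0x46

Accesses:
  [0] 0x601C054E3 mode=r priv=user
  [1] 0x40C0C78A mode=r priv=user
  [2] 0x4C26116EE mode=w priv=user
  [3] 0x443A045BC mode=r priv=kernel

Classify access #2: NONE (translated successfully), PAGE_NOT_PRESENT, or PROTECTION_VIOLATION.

Walk each access:
#0 VA=0x601C054E3 (r,user):
  L0: frame=0x2A idx=24 entry=0x2C007 [P=1 RW=1 US=1 PS=0]
  L1: frame=0x2C idx=14 entry=0x2F007 [P=1 RW=1 US=1 PS=0]
  L2: frame=0x2F idx=5 entry=0x33007 [P=1 RW=1 US=1 PS=0]
  ✓ 0x334E3  — 3 lookups
#1 VA=0x40C0C78A (r,user):
  L0: frame=0x2A idx=1 entry=0x35007 [P=1 RW=1 US=1 PS=0]
  L1: frame=0x35 idx=6 entry=0x36007 [P=1 RW=1 US=1 PS=0]
  L2: frame=0x36 idx=12 entry=0x37007 [P=1 RW=1 US=1 PS=0]
  ✓ 0x3778A  — 3 lookups
#2 VA=0x4C26116EE (w,user):
  L0: frame=0x2A idx=19 entry=0x39007 [P=1 RW=1 US=1 PS=0]
  L1: frame=0x39 idx=19 entry=0x3B007 [P=1 RW=1 US=1 PS=0]
  L2: frame=0x3B idx=17 entry=0x3F005 [P=1 RW=0 US=1 PS=0]
  ✗ PROTECTION_VIOLATION  [3 reads]
#3 VA=0x443A045BC (r,kernel):
  L0: frame=0x2A idx=17 entry=0x42007 [P=1 RW=1 US=1 PS=0]
  L1: frame=0x42 idx=29 entry=0x45007 [P=1 RW=1 US=1 PS=0]
  L2: frame=0x45 idx=4 entry=0x46007 [P=1 RW=1 US=1 PS=0]
  ✓ 0x465BC  — 3 lookups

Access #2 fault: PROTECTION_VIOLATION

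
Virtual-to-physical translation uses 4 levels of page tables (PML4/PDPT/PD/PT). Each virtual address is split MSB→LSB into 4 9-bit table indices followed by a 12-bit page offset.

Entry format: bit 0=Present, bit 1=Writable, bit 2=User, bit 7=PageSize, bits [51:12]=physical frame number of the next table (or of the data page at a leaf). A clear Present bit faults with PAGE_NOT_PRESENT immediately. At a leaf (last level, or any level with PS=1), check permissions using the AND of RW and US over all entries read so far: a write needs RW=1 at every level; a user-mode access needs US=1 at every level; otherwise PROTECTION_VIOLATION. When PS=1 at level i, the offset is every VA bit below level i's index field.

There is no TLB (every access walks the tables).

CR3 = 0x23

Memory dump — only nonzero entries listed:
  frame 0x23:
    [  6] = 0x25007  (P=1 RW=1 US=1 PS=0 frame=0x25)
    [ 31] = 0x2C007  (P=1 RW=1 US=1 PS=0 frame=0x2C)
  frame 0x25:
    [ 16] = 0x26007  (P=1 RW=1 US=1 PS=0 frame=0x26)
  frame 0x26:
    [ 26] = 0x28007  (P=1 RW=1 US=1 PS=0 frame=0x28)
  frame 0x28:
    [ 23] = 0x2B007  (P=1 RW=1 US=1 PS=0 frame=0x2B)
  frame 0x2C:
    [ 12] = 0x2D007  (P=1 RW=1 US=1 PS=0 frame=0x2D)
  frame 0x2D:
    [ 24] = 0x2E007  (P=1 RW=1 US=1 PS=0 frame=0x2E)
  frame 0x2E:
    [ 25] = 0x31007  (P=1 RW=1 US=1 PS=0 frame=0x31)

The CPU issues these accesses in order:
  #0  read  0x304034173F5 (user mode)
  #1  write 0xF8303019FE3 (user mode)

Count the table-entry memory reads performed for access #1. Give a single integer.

Walk each access:
#0 VA=0x304034173F5 (r,user):
  L0: frame=0x23 idx=6 entry=0x25007 [P=1 RW=1 US=1 PS=0]
  L1: frame=0x25 idx=16 entry=0x26007 [P=1 RW=1 US=1 PS=0]
  L2: frame=0x26 idx=26 entry=0x28007 [P=1 RW=1 US=1 PS=0]
  L3: frame=0x28 idx=23 entry=0x2B007 [P=1 RW=1 US=1 PS=0]
  → PA=0x2B3F5  (4 entries read)
#1 VA=0xF8303019FE3 (w,user):
  L0: frame=0x23 idx=31 entry=0x2C007 [P=1 RW=1 US=1 PS=0]
  L1: frame=0x2C idx=12 entry=0x2D007 [P=1 RW=1 US=1 PS=0]
  L2: frame=0x2D idx=24 entry=0x2E007 [P=1 RW=1 US=1 PS=0]
  L3: frame=0x2E idx=25 entry=0x31007 [P=1 RW=1 US=1 PS=0]
  → PA=0x31FE3  (4 entries read)

Entries read for #1: 4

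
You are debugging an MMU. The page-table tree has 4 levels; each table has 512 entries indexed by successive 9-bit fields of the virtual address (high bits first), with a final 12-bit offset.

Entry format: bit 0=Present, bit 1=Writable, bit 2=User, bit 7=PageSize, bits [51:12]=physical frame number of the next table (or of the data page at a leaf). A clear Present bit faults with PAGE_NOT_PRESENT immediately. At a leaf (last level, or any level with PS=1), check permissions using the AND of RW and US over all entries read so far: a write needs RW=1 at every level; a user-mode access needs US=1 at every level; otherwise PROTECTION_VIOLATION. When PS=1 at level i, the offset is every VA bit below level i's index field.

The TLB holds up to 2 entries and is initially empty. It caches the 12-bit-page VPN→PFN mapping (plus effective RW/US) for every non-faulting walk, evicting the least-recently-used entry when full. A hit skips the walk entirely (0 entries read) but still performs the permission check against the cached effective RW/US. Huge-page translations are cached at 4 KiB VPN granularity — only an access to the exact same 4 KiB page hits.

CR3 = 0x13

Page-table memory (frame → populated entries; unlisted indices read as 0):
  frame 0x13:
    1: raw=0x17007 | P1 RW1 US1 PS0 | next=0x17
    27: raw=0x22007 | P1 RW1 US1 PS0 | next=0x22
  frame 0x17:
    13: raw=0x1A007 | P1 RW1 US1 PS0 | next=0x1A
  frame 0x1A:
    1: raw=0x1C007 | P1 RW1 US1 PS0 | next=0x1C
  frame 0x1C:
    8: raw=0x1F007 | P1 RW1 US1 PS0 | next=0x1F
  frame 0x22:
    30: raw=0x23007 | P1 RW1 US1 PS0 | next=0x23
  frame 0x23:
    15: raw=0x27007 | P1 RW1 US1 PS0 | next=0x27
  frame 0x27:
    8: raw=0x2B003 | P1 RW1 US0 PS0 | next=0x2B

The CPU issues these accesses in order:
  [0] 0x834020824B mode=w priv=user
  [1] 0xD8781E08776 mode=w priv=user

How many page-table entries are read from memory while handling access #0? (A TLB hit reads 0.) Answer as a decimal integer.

Trace:
#0 VA=0x834020824B (w,user):
  L0 @0x13[1] → 0x17007  P=1,RW=1,US=1,PS=0
  L1 @0x17[13] → 0x1A007  P=1,RW=1,US=1,PS=0
  L2 @0x1A[1] → 0x1C007  P=1,RW=1,US=1,PS=0
  L3 @0x1C[8] → 0x1F007  P=1,RW=1,US=1,PS=0
  → PA=0x1F24B  (4 entries read)
#1 VA=0xD8781E08776 (w,user):
  L0 @0x13[27] → 0x22007  P=1,RW=1,US=1,PS=0
  L1 @0x22[30] → 0x23007  P=1,RW=1,US=1,PS=0
  L2 @0x23[15] → 0x27007  P=1,RW=1,US=1,PS=0
  L3 @0x27[8] → 0x2B003  P=1,RW=1,US=0,PS=0
  ⇒ fault: PROTECTION_VIOLATION  — 4 lookups

Entries read for #0: 4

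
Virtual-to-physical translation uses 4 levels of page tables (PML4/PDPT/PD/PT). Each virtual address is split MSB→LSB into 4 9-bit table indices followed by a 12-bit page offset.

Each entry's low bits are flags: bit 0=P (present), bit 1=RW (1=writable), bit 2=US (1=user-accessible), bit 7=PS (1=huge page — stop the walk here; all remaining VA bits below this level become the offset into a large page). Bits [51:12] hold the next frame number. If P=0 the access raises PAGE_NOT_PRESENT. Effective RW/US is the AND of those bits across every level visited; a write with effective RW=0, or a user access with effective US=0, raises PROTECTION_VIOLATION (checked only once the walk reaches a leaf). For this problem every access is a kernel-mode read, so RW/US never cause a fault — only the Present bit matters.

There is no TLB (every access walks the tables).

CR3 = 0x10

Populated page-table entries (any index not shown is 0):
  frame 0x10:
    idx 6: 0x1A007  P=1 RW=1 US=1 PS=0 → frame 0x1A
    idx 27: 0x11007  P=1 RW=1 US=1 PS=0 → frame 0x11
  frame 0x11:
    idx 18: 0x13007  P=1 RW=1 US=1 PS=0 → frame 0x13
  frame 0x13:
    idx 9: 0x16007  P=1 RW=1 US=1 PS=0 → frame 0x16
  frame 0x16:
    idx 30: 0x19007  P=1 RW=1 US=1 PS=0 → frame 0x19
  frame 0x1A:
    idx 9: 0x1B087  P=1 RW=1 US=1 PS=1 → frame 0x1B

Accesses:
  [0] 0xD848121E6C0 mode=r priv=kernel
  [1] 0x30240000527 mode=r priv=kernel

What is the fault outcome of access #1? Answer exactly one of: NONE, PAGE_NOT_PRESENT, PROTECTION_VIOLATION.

Walk each access:
#0 VA=0xD848121E6C0 (r,kernel):
  L0: frame=0x10 idx=27 entry=0x11007 [P=1 RW=1 US=1 PS=0]
  L1: frame=0x11 idx=18 entry=0x13007 [P=1 RW=1 US=1 PS=0]
  L2: frame=0x13 idx=9 entry=0x16007 [P=1 RW=1 US=1 PS=0]
  L3: frame=0x16 idx=30 entry=0x19007 [P=1 RW=1 US=1 PS=0]
  ✓ 0x196C0  — 4 lookups
#1 VA=0x30240000527 (r,kernel):
  L0: frame=0x10 idx=6 entry=0x1A007 [P=1 RW=1 US=1 PS=0]
  L1: frame=0x1A idx=9 entry=0x1B087 [P=1 RW=1 US=1 PS=1]
  ✓ 0x1B527 (huge @L1)  — 2 lookups

Access #1 fault: NONE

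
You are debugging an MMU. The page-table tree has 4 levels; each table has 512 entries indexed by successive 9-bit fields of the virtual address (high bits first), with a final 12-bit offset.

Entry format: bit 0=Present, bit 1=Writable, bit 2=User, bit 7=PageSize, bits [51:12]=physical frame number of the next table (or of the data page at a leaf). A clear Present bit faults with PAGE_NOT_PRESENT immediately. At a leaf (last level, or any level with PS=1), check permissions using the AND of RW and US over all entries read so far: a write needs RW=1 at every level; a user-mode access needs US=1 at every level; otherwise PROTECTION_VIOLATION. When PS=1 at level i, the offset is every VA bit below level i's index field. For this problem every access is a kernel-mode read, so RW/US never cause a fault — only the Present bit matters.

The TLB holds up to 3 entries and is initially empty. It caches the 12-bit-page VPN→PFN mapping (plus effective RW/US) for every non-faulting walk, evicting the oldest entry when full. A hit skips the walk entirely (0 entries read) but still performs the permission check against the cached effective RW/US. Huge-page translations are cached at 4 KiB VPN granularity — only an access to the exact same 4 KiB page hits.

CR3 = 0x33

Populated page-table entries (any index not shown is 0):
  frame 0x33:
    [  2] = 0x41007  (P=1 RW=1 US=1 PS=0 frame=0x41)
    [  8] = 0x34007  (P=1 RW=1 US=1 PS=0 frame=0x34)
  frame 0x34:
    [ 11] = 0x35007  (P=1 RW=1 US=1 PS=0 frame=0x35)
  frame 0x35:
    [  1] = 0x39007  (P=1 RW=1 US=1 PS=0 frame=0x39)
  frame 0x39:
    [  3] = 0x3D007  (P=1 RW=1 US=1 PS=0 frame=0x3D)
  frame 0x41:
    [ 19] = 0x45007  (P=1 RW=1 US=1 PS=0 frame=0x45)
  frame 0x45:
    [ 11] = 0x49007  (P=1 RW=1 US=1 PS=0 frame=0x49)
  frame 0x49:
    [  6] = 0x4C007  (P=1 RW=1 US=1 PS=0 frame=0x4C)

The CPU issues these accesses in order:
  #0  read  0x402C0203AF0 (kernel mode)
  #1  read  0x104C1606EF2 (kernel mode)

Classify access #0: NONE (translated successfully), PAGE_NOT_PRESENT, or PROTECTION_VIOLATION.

Walk each access:
#0 VA=0x402C0203AF0 (r,kernel):
  lvl0: tbl 0x33, slot 8 ⇒ 0x34007 (P1/RW1/US1/PS0)
  lvl1: tbl 0x34, slot 11 ⇒ 0x35007 (P1/RW1/US1/PS0)
  lvl2: tbl 0x35, slot 1 ⇒ 0x39007 (P1/RW1/US1/PS0)
  lvl3: tbl 0x39, slot 3 ⇒ 0x3D007 (P1/RW1/US1/PS0)
  ✓ 0x3DAF0  — 4 lookups
#1 VA=0x104C1606EF2 (r,kernel):
  lvl0: tbl 0x33, slot 2 ⇒ 0x41007 (P1/RW1/US1/PS0)
  lvl1: tbl 0x41, slot 19 ⇒ 0x45007 (P1/RW1/US1/PS0)
  lvl2: tbl 0x45, slot 11 ⇒ 0x49007 (P1/RW1/US1/PS0)
  lvl3: tbl 0x49, slot 6 ⇒ 0x4C007 (P1/RW1/US1/PS0)
  ✓ 0x4CEF2  — 4 lookups

Access #0 fault: NONE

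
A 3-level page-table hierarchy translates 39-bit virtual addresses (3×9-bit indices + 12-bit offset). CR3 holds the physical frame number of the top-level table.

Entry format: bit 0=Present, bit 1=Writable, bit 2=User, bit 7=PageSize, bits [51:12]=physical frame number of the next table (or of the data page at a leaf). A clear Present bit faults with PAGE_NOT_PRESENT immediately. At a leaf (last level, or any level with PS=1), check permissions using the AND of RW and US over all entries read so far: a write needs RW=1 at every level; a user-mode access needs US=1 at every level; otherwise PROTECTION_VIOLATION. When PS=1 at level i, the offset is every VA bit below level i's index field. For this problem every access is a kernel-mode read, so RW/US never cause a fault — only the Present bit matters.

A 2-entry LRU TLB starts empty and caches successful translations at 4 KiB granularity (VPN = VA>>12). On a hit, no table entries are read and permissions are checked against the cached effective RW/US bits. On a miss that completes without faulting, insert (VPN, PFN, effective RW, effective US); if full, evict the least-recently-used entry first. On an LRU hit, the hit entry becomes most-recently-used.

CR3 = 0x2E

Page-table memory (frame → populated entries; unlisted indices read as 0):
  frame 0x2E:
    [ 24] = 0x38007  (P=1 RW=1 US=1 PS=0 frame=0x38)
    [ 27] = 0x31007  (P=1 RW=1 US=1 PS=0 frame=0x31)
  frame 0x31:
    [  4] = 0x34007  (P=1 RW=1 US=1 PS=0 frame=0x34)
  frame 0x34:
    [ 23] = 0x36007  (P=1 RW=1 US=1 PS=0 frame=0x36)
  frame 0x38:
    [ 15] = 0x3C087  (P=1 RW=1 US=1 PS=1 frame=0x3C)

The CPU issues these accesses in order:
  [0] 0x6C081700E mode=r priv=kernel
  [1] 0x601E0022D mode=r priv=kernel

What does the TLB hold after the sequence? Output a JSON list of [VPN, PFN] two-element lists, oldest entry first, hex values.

Per-access translation:
#0 VA=0x6C081700E (r,kernel):
  [0] read 0x2E idx=27: raw=0x31007 flags P=1 W=1 U=1 S=0
  [1] read 0x31 idx=4: raw=0x34007 flags P=1 W=1 U=1 S=0
  [2] read 0x34 idx=23: raw=0x36007 flags P=1 W=1 U=1 S=0
  ⇒ phys 0x3600E  [3 reads]
#1 VA=0x601E0022D (r,kernel):
  [0] read 0x2E idx=24: raw=0x38007 flags P=1 W=1 U=1 S=0
  [1] read 0x38 idx=15: raw=0x3C087 flags P=1 W=1 U=1 S=1
  ⇒ phys 0x3C22D (huge @L1)  [2 reads]

TLB: [["0x6C0817", "0x36"], ["0x601E00", "0x3C"]]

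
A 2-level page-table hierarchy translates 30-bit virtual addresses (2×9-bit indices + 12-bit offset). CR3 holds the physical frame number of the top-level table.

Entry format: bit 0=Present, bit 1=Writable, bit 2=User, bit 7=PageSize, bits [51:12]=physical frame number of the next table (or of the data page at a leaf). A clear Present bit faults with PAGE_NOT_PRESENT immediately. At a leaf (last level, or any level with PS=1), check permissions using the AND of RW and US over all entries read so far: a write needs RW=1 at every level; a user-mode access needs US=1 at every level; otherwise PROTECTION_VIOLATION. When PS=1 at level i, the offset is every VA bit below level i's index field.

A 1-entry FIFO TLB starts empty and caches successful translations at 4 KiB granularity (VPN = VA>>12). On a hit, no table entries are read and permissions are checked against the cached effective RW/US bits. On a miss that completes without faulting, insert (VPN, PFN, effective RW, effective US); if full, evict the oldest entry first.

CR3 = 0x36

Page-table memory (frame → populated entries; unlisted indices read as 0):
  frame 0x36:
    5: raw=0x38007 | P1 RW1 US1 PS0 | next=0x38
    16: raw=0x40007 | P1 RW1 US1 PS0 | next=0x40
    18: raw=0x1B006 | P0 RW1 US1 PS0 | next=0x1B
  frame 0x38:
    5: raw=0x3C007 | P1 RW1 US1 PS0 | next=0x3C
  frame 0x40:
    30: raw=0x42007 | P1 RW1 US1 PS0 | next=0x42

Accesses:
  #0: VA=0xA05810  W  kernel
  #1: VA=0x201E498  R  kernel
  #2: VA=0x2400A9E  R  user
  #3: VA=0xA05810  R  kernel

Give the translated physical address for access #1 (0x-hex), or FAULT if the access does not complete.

Trace:
#0 VA=0xA05810 (w,kernel):
  L0: frame=0x36 idx=5 entry=0x38007 [P=1 RW=1 US=1 PS=0]
  L1: frame=0x38 idx=5 entry=0x3C007 [P=1 RW=1 US=1 PS=0]
  → PA=0x3C810  (2 entries read)
#1 VA=0x201E498 (r,kernel):
  L0: frame=0x36 idx=16 entry=0x40007 [P=1 RW=1 US=1 PS=0]
  L1: frame=0x40 idx=30 entry=0x42007 [P=1 RW=1 US=1 PS=0]
  → PA=0x42498  (2 entries read)
#2 VA=0x2400A9E (r,user):
  L0: frame=0x36 idx=18 entry=0x1B006 [P=0 RW=1 US=1 PS=0]
  ✗ PAGE_NOT_PRESENT  [1 reads]
#3 VA=0xA05810 (r,kernel):
  L0: frame=0x36 idx=5 entry=0x38007 [P=1 RW=1 US=1 PS=0]
  L1: frame=0x38 idx=5 entry=0x3C007 [P=1 RW=1 US=1 PS=0]
  → PA=0x3C810  (2 entries read)

Access #1 PA: 0x42498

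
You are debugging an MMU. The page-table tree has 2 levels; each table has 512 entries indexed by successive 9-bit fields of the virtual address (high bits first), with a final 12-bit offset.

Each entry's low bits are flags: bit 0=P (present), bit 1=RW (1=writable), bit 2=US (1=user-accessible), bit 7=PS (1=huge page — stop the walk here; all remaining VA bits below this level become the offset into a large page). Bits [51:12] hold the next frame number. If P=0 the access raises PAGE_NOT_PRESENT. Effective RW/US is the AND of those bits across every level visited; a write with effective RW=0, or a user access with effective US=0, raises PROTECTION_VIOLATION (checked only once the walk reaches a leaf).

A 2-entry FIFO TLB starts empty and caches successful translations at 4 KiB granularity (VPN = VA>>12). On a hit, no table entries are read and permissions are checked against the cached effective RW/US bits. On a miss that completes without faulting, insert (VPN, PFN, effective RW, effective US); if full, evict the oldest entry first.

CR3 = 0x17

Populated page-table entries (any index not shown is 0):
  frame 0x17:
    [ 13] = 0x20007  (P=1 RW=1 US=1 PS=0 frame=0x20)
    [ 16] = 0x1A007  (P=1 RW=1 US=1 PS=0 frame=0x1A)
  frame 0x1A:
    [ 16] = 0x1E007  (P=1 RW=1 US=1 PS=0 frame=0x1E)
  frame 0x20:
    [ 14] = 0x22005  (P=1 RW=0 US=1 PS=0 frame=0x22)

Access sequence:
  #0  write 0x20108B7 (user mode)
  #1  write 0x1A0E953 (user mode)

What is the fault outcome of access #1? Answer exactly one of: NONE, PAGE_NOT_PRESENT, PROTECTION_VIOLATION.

Trace:
#0 VA=0x20108B7 (w,user):
  lvl0: tbl 0x17, slot 16 ⇒ 0x1A007 (P1/RW1/US1/PS0)
  lvl1: tbl 0x1A, slot 16 ⇒ 0x1E007 (P1/RW1/US1/PS0)
  → PA=0x1E8B7  (2 entries read)
#1 VA=0x1A0E953 (w,user):
  lvl0: tbl 0x17, slot 13 ⇒ 0x20007 (P1/RW1/US1/PS0)
  lvl1: tbl 0x20, slot 14 ⇒ 0x22005 (P1/RW0/US1/PS0)
  ✗ PROTECTION_VIOLATION  [2 reads]

Access #1 fault: PROTECTION_VIOLATION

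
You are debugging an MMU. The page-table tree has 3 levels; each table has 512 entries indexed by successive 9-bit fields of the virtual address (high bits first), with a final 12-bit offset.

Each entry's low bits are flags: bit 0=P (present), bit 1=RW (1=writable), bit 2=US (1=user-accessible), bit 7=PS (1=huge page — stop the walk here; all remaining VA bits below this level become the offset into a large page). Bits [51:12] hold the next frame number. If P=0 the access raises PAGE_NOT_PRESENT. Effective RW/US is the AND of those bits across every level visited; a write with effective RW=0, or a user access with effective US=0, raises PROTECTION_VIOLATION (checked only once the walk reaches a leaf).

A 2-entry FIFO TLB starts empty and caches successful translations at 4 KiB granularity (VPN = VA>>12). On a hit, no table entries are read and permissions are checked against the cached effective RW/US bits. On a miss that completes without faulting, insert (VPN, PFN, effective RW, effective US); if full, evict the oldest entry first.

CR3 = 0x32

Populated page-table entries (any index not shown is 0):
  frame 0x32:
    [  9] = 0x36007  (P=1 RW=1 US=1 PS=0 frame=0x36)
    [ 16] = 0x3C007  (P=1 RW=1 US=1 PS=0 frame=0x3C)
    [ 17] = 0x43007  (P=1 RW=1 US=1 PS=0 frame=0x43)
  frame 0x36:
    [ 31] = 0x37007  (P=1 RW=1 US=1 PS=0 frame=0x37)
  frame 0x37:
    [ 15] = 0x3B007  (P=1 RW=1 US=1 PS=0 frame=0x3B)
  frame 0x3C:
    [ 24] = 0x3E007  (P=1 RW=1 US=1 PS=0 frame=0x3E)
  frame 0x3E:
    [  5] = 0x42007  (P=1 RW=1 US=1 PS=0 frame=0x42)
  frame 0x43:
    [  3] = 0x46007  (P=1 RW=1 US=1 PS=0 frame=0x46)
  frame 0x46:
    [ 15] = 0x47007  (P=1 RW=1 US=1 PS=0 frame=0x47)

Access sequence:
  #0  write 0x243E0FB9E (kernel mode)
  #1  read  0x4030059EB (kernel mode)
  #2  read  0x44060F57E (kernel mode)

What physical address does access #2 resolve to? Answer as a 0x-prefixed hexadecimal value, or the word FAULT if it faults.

Per-access translation:
#0 VA=0x243E0FB9E (w,kernel):
  lvl0: tbl 0x32, slot 9 ⇒ 0x36007 (P1/RW1/US1/PS0)
  lvl1: tbl 0x36, slot 31 ⇒ 0x37007 (P1/RW1/US1/PS0)
  lvl2: tbl 0x37, slot 15 ⇒ 0x3B007 (P1/RW1/US1/PS0)
  ✓ 0x3BB9E  — 3 lookups
#1 VA=0x4030059EB (r,kernel):
  lvl0: tbl 0x32, slot 16 ⇒ 0x3C007 (P1/RW1/US1/PS0)
  lvl1: tbl 0x3C, slot 24 ⇒ 0x3E007 (P1/RW1/US1/PS0)
  lvl2: tbl 0x3E, slot 5 ⇒ 0x42007 (P1/RW1/US1/PS0)
  ✓ 0x429EB  — 3 lookups
#2 VA=0x44060F57E (r,kernel):
  lvl0: tbl 0x32, slot 17 ⇒ 0x43007 (P1/RW1/US1/PS0)
  lvl1: tbl 0x43, slot 3 ⇒ 0x46007 (P1/RW1/US1/PS0)
  lvl2: tbl 0x46, slot 15 ⇒ 0x47007 (P1/RW1/US1/PS0)
  ✓ 0x4757E  — 3 lookups

Access #2 PA: 0x4757E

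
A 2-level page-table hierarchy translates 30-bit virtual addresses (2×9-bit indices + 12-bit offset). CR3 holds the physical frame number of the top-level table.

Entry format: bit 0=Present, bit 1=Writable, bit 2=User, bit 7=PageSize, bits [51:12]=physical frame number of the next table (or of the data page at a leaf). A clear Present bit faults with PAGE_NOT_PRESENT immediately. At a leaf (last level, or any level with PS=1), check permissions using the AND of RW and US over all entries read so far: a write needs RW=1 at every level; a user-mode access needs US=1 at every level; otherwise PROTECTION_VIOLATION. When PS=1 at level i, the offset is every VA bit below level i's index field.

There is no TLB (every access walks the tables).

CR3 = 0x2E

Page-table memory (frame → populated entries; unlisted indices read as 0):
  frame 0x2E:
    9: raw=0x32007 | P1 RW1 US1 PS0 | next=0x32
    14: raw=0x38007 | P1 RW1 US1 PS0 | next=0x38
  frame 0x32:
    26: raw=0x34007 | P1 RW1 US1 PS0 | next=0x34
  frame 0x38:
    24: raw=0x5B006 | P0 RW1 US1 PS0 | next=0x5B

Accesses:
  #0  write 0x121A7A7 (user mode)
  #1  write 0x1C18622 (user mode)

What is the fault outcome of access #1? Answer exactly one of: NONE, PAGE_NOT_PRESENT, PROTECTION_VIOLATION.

Trace:
#0 VA=0x121A7A7 (w,user):
  L0: frame=0x2E idx=9 entry=0x32007 [P=1 RW=1 US=1 PS=0]
  L1: frame=0x32 idx=26 entry=0x34007 [P=1 RW=1 US=1 PS=0]
  ✓ 0x347A7  — 2 lookups
#1 VA=0x1C18622 (w,user):
  L0: frame=0x2E idx=14 entry=0x38007 [P=1 RW=1 US=1 PS=0]
  L1: frame=0x38 idx=24 entry=0x5B006 [P=0 RW=1 US=1 PS=0]
  ✗ PAGE_NOT_PRESENT  [2 reads]

Access #1 fault: PAGE_NOT_PRESENT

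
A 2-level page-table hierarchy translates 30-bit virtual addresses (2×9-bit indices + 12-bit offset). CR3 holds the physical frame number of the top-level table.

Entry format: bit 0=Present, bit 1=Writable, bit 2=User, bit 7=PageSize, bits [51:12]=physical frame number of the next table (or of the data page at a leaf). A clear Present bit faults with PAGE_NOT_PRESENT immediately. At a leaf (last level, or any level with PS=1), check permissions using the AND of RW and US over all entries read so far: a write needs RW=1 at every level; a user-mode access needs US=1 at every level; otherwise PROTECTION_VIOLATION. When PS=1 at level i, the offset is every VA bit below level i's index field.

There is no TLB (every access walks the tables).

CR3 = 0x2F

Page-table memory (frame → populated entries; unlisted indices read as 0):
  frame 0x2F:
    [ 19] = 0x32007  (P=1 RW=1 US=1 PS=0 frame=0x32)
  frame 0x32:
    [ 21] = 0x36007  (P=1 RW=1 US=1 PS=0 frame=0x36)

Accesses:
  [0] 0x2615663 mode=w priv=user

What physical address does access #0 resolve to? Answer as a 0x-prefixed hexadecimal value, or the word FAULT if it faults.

Trace:
#0 VA=0x2615663 (w,user):
  lvl0: tbl 0x2F, slot 19 ⇒ 0x32007 (P1/RW1/US1/PS0)
  lvl1: tbl 0x32, slot 21 ⇒ 0x36007 (P1/RW1/US1/PS0)
  ⇒ phys 0x36663  [2 reads]

Access #0 PA: 0x36663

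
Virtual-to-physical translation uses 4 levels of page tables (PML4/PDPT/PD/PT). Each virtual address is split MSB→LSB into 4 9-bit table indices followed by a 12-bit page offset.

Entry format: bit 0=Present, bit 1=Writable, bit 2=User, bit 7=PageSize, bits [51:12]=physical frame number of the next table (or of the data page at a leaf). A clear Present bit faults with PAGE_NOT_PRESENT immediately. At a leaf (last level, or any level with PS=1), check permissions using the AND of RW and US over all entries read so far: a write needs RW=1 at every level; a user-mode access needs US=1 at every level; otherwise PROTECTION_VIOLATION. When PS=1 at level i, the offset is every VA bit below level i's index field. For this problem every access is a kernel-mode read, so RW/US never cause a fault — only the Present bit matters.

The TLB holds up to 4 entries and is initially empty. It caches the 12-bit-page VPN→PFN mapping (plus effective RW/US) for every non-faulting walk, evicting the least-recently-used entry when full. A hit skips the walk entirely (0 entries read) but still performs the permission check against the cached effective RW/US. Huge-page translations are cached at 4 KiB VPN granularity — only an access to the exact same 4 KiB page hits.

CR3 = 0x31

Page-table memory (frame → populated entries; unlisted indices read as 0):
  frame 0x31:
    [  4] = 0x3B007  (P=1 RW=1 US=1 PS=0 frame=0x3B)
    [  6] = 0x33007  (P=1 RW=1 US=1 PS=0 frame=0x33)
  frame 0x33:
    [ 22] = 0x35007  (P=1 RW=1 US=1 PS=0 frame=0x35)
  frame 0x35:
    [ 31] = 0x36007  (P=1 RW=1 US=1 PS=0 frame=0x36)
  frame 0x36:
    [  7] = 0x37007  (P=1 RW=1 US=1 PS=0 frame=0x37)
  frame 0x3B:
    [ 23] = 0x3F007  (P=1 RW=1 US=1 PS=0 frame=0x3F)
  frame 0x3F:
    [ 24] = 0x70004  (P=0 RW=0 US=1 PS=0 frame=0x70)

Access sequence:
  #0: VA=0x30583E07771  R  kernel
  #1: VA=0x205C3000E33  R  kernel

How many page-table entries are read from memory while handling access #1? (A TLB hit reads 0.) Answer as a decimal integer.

Walk each access:
#0 VA=0x30583E07771 (r,kernel):
  lvl0: tbl 0x31, slot 6 ⇒ 0x33007 (P1/RW1/US1/PS0)
  lvl1: tbl 0x33, slot 22 ⇒ 0x35007 (P1/RW1/US1/PS0)
  lvl2: tbl 0x35, slot 31 ⇒ 0x36007 (P1/RW1/US1/PS0)
  lvl3: tbl 0x36, slot 7 ⇒ 0x37007 (P1/RW1/US1/PS0)
  ⇒ phys 0x37771  [4 reads]
#1 VA=0x205C3000E33 (r,kernel):
  lvl0: tbl 0x31, slot 4 ⇒ 0x3B007 (P1/RW1/US1/PS0)
  lvl1: tbl 0x3B, slot 23 ⇒ 0x3F007 (P1/RW1/US1/PS0)
  lvl2: tbl 0x3F, slot 24 ⇒ 0x70004 (P0/RW0/US1/PS0)
  ✗ PAGE_NOT_PRESENT  [3 reads]

Entries read for #1: 3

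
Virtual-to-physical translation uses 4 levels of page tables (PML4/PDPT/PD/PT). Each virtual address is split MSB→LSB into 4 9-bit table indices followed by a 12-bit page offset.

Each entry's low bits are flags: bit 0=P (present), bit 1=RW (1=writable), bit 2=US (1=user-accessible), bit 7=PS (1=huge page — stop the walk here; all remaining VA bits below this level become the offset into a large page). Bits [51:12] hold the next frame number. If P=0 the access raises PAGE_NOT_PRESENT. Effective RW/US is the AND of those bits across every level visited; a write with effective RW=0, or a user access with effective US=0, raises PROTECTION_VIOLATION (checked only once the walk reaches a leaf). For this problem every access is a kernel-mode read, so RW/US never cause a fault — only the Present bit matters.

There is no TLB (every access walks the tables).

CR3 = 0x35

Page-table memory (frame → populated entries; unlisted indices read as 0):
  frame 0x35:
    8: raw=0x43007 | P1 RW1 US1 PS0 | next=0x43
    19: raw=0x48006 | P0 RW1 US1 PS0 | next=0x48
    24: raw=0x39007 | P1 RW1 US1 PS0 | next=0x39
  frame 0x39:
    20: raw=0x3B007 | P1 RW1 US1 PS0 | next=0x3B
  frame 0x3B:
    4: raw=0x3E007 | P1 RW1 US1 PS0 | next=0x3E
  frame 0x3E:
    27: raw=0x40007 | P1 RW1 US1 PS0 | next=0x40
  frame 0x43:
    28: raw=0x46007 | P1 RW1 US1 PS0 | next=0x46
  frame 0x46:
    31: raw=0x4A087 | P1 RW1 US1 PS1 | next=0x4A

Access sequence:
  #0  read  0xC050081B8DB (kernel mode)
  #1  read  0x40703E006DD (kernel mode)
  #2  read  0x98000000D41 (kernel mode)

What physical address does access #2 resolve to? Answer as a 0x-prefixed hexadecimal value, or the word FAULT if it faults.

Trace:
#0 VA=0xC050081B8DB (r,kernel):
  lvl0: tbl 0x35, slot 24 ⇒ 0x39007 (P1/RW1/US1/PS0)
  lvl1: tbl 0x39, slot 20 ⇒ 0x3B007 (P1/RW1/US1/PS0)
  lvl2: tbl 0x3B, slot 4 ⇒ 0x3E007 (P1/RW1/US1/PS0)
  lvl3: tbl 0x3E, slot 27 ⇒ 0x40007 (P1/RW1/US1/PS0)
  ✓ 0x408DB  — 4 lookups
#1 VA=0x40703E006DD (r,kernel):
  lvl0: tbl 0x35, slot 8 ⇒ 0x43007 (P1/RW1/US1/PS0)
  lvl1: tbl 0x43, slot 28 ⇒ 0x46007 (P1/RW1/US1/PS0)
  lvl2: tbl 0x46, slot 31 ⇒ 0x4A087 (P1/RW1/US1/PS1)
  ✓ 0x4A6DD (huge @L2)  — 3 lookups
#2 VA=0x98000000D41 (r,kernel):
  lvl0: tbl 0x35, slot 19 ⇒ 0x48006 (P0/RW1/US1/PS0)
  ✗ PAGE_NOT_PRESENT  [1 reads]

Access #2 PA: FAULT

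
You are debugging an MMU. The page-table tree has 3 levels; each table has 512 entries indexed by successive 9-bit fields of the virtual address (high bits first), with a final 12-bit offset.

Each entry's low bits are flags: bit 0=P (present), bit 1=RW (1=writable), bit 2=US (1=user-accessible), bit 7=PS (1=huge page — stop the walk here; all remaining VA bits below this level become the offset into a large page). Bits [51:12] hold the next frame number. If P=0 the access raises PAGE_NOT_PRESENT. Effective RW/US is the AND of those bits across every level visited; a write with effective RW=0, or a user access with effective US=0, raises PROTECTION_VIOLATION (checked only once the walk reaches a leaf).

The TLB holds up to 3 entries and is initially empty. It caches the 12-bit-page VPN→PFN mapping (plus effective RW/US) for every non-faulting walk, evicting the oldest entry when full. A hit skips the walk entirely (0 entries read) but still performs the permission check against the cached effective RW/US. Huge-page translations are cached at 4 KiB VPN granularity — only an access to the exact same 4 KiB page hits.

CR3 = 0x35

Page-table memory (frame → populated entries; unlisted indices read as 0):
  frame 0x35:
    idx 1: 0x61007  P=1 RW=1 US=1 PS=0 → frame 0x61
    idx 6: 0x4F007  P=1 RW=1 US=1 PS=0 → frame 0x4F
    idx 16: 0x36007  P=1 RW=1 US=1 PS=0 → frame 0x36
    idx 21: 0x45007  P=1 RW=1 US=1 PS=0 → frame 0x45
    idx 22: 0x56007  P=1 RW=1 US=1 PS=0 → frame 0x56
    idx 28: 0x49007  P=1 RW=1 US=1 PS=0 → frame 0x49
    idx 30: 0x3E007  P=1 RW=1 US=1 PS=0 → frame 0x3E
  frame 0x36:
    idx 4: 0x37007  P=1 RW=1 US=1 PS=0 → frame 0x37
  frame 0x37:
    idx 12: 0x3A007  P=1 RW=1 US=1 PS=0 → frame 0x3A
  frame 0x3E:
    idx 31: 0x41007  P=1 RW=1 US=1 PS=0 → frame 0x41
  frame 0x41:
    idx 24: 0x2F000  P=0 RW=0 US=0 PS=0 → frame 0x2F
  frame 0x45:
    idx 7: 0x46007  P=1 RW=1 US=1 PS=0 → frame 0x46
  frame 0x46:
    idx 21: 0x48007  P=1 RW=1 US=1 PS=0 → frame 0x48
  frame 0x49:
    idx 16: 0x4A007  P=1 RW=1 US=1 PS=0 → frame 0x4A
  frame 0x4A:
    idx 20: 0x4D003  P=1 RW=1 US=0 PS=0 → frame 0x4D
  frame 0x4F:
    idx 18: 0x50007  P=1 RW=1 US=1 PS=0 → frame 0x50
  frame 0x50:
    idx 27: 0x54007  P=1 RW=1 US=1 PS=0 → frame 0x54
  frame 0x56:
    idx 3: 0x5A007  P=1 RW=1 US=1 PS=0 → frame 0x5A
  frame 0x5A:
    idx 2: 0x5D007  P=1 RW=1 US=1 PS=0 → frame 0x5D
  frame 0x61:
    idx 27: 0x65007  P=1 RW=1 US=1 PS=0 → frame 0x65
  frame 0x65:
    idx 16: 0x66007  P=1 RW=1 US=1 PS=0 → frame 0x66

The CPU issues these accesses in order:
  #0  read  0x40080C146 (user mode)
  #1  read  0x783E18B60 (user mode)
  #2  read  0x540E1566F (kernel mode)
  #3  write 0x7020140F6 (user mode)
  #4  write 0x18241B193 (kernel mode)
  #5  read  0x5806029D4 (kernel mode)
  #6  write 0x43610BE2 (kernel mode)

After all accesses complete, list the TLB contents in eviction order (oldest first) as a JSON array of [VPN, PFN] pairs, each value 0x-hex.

Walk each access:
#0 VA=0x40080C146 (r,user):
  L0 @0x35[16] → 0x36007  P=1,RW=1,US=1,PS=0
  L1 @0x36[4] → 0x37007  P=1,RW=1,US=1,PS=0
  L2 @0x37[12] → 0x3A007  P=1,RW=1,US=1,PS=0
  → PA=0x3A146  (3 entries read)
#1 VA=0x783E18B60 (r,user):
  L0 @0x35[30] → 0x3E007  P=1,RW=1,US=1,PS=0
  L1 @0x3E[31] → 0x41007  P=1,RW=1,US=1,PS=0
  L2 @0x41[24] → 0x2F000  P=0,RW=0,US=0,PS=0
  ⇒ fault: PAGE_NOT_PRESENT  — 3 lookups
#2 VA=0x540E1566F (r,kernel):
  L0 @0x35[21] → 0x45007  P=1,RW=1,US=1,PS=0
  L1 @0x45[7] → 0x46007  P=1,RW=1,US=1,PS=0
  L2 @0x46[21] → 0x48007  P=1,RW=1,US=1,PS=0
  → PA=0x4866F  (3 entries read)
#3 VA=0x7020140F6 (w,user):
  L0 @0x35[28] → 0x49007  P=1,RW=1,US=1,PS=0
  L1 @0x49[16] → 0x4A007  P=1,RW=1,US=1,PS=0
  L2 @0x4A[20] → 0x4D003  P=1,RW=1,US=0,PS=0
  ⇒ fault: PROTECTION_VIOLATION  — 3 lookups
#4 VA=0x18241B193 (w,kernel):
  L0 @0x35[6] → 0x4F007  P=1,RW=1,US=1,PS=0
  L1 @0x4F[18] → 0x50007  P=1,RW=1,US=1,PS=0
  L2 @0x50[27] → 0x54007  P=1,RW=1,US=1,PS=0
  → PA=0x54193  (3 entries read)
#5 VA=0x5806029D4 (r,kernel):
  L0 @0x35[22] → 0x56007  P=1,RW=1,US=1,PS=0
  L1 @0x56[3] → 0x5A007  P=1,RW=1,US=1,PS=0
  L2 @0x5A[2] → 0x5D007  P=1,RW=1,US=1,PS=0
  → PA=0x5D9D4  (3 entries read)
#6 VA=0x43610BE2 (w,kernel):
  L0 @0x35[1] → 0x61007  P=1,RW=1,US=1,PS=0
  L1 @0x61[27] → 0x65007  P=1,RW=1,US=1,PS=0
  L2 @0x65[16] → 0x66007  P=1,RW=1,US=1,PS=0
  → PA=0x66BE2  (3 entries read)

TLB: [["0x18241B", "0x54"], ["0x580602", "0x5D"], ["0x43610", "0x66"]]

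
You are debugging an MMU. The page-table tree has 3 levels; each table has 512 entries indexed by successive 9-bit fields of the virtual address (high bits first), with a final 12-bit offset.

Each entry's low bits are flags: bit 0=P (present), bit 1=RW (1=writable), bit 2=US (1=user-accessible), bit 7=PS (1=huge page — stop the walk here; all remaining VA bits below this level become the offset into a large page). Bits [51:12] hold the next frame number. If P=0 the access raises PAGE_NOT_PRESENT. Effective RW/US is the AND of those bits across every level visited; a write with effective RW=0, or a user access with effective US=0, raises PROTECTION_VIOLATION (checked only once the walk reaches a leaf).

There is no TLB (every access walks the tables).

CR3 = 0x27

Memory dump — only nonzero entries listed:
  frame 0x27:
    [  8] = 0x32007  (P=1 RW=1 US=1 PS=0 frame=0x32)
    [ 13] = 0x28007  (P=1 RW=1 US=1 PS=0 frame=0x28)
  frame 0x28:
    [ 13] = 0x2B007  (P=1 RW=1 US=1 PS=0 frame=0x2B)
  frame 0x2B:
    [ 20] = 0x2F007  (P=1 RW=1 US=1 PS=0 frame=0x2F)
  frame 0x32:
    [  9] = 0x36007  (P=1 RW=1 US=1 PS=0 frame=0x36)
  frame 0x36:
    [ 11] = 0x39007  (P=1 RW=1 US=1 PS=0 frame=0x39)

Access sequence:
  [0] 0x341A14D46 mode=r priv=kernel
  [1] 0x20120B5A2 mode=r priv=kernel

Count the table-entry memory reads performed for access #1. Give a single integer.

Walk each access:
#0 VA=0x341A14D46 (r,kernel):
  [0] read 0x27 idx=13: raw=0x28007 flags P=1 W=1 U=1 S=0
  [1] read 0x28 idx=13: raw=0x2B007 flags P=1 W=1 U=1 S=0
  [2] read 0x2B idx=20: raw=0x2F007 flags P=1 W=1 U=1 S=0
  ✓ 0x2FD46  — 3 lookups
#1 VA=0x20120B5A2 (r,kernel):
  [0] read 0x27 idx=8: raw=0x32007 flags P=1 W=1 U=1 S=0
  [1] read 0x32 idx=9: raw=0x36007 flags P=1 W=1 U=1 S=0
  [2] read 0x36 idx=11: raw=0x39007 flags P=1 W=1 U=1 S=0
  ✓ 0x395A2  — 3 lookups

Entries read for #1: 3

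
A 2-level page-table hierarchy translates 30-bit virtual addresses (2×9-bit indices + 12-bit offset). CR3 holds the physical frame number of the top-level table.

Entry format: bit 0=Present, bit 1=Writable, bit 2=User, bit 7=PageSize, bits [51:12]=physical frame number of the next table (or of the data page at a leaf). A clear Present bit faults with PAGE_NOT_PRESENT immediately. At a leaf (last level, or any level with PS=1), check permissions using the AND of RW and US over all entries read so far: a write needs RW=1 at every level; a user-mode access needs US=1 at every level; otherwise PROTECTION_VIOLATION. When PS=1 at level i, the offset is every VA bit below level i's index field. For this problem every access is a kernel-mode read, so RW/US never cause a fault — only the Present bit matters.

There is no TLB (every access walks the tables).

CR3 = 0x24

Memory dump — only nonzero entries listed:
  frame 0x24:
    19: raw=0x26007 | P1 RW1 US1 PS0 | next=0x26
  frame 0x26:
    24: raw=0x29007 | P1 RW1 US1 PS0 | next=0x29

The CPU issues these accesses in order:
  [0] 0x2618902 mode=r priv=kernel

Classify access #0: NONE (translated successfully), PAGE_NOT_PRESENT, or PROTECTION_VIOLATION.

Trace:
#0 VA=0x2618902 (r,kernel):
  L0: frame=0x24 idx=19 entry=0x26007 [P=1 RW=1 US=1 PS=0]
  L1: frame=0x26 idx=24 entry=0x29007 [P=1 RW=1 US=1 PS=0]
  → PA=0x29902  (2 entries read)

Access #0 fault: NONE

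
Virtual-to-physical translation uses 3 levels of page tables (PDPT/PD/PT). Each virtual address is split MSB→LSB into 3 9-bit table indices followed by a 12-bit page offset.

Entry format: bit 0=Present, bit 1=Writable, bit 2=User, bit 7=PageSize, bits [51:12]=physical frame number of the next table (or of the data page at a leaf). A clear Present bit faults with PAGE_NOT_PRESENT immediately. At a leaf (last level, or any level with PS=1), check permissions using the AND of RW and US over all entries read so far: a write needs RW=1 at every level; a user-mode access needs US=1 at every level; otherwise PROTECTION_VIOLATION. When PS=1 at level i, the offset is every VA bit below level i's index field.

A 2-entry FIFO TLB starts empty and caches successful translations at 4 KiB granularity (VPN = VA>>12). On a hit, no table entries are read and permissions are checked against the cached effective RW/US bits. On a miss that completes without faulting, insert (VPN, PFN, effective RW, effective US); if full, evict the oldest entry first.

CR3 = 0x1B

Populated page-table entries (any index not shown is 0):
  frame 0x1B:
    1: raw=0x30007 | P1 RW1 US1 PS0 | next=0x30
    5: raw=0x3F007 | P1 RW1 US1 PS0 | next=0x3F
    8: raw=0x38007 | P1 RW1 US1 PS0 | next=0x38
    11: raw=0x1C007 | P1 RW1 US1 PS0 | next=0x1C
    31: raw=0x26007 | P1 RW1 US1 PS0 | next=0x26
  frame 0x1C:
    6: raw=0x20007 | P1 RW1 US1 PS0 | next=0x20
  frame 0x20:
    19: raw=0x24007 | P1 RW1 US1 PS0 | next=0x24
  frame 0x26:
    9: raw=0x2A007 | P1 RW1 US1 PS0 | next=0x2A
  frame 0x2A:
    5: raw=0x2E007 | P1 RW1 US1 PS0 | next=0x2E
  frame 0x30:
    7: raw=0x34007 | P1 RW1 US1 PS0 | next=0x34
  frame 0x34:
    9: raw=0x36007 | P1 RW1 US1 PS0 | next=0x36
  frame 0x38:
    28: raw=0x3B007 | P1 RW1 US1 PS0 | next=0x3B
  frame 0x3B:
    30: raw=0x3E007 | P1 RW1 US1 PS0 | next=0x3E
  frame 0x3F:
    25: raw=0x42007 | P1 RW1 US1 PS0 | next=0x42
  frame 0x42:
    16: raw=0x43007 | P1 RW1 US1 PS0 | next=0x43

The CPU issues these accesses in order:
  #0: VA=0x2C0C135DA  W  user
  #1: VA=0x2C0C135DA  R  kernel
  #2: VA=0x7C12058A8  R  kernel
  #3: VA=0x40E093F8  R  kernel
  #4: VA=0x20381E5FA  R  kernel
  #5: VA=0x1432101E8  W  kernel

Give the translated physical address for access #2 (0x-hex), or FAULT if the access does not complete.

Trace:
#0 VA=0x2C0C135DA (w,user):
  lvl0: tbl 0x1B, slot 11 ⇒ 0x1C007 (P1/RW1/US1/PS0)
  lvl1: tbl 0x1C, slot 6 ⇒ 0x20007 (P1/RW1/US1/PS0)
  lvl2: tbl 0x20, slot 19 ⇒ 0x24007 (P1/RW1/US1/PS0)
  → PA=0x245DA  (3 entries read)
#1 VA=0x2C0C135DA (r,kernel):
  TLB hit vpn=0x2C0C13 → PA=0x245DA
#2 VA=0x7C12058A8 (r,kernel):
  lvl0: tbl 0x1B, slot 31 ⇒ 0x26007 (P1/RW1/US1/PS0)
  lvl1: tbl 0x26, slot 9 ⇒ 0x2A007 (P1/RW1/US1/PS0)
  lvl2: tbl 0x2A, slot 5 ⇒ 0x2E007 (P1/RW1/US1/PS0)
  → PA=0x2E8A8  (3 entries read)
#3 VA=0x40E093F8 (r,kernel):
  lvl0: tbl 0x1B, slot 1 ⇒ 0x30007 (P1/RW1/US1/PS0)
  lvl1: tbl 0x30, slot 7 ⇒ 0x34007 (P1/RW1/US1/PS0)
  lvl2: tbl 0x34, slot 9 ⇒ 0x36007 (P1/RW1/US1/PS0)
  → PA=0x363F8  (3 entries read)
#4 VA=0x20381E5FA (r,kernel):
  lvl0: tbl 0x1B, slot 8 ⇒ 0x38007 (P1/RW1/US1/PS0)
  lvl1: tbl 0x38, slot 28 ⇒ 0x3B007 (P1/RW1/US1/PS0)
  lvl2: tbl 0x3B, slot 30 ⇒ 0x3E007 (P1/RW1/US1/PS0)
  → PA=0x3E5FA  (3 entries read)
#5 VA=0x1432101E8 (w,kernel):
  lvl0: tbl 0x1B, slot 5 ⇒ 0x3F007 (P1/RW1/US1/PS0)
  lvl1: tbl 0x3F, slot 25 ⇒ 0x42007 (P1/RW1/US1/PS0)
  lvl2: tbl 0x42, slot 16 ⇒ 0x43007 (P1/RW1/US1/PS0)
  → PA=0x431E8  (3 entries read)

Access #2 PA: 0x2E8A8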